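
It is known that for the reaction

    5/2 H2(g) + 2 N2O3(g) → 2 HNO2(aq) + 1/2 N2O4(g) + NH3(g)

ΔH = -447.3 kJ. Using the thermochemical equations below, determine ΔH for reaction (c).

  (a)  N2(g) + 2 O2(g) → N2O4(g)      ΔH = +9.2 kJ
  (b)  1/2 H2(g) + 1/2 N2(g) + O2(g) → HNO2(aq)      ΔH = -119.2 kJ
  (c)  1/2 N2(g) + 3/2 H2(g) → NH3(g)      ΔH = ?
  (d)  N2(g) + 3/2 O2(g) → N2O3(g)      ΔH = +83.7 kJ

ΔH = -46.1 kJ

(a) × 1/2: (1/2)·(+9.2) = +4.6 kJ
(b) × 2: (2)·(-119.2) = -238.4 kJ
(c) as written: contributes x
(d) reversed and × 2: (-2)·(+83.7) = -167.4 kJ
-447.3 = (+4.6) + (-238.4) + (-167.4) + x
x = (-447.3 − (-401.2)) / (1) = -46.1 kJ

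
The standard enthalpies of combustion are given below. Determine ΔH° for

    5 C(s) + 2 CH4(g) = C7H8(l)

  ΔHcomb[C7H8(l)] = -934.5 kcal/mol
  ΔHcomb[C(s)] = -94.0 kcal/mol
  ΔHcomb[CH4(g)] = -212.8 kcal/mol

ΔH° = 38.9 kcal/mol

Using ΔH = Σ nΔHc°(reactants) − Σ nΔHc°(products):
= [5·(-94.0) + 2·(-212.8)] − [1·(-934.5)]
= 38.9 kcal/mol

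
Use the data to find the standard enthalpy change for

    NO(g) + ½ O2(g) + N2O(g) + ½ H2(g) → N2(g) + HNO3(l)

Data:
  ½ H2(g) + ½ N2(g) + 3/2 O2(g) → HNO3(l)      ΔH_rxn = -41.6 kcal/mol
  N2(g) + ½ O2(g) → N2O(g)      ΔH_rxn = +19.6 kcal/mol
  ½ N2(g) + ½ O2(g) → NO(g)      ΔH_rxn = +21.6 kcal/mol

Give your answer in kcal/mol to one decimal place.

equation 1 as written (HNO3(l) already on the product side): -41.6 kcal/mol
equation 2 reversed (N2O(g) must end up as a reactant): -19.6 kcal/mol
equation 3 reversed (reverse to put NO(g) on the reactant side): -21.6 kcal/mol
By Hess's law, ΔH_rxn = (-41.6) + (-19.6) + (-21.6) = -82.8 kcal/mol

ΔH_rxn = -82.8 kcal/mol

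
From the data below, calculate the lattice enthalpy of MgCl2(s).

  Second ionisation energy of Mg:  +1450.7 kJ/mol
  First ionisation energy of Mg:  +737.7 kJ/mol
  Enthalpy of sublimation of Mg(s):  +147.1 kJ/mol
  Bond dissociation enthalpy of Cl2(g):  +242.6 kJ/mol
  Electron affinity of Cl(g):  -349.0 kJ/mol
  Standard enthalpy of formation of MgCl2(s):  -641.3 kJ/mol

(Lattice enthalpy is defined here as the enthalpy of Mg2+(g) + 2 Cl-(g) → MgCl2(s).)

ΔHf° = 1·ΔHsub + 1·(ΣIE) + 1·D(Cl2) + 2·EA + U
-641.3 = 1·(+147.1) + 1·(+2188.4) + 1·(+242.6) + 2·(-349.0) + U
U = -641.3 − (+1880.1) = -2521.4 kJ/mol

U = -2521.4 kJ/mol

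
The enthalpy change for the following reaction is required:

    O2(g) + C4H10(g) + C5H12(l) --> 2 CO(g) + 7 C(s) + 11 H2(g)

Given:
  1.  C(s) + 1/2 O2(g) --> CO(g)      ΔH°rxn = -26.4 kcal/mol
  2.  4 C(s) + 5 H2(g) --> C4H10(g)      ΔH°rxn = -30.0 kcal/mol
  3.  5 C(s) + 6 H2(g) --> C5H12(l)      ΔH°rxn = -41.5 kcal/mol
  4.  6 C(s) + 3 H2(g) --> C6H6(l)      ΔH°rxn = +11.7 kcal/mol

ΔH°rxn = 18.7 kcal/mol

eq. 1 × 2: (2)·(-26.4) = -52.8 kcal/mol
eq. 2 reversed: +30.0 kcal/mol
eq. 3 reversed: +41.5 kcal/mol
eq. 4: not needed.
Since enthalpy is a state function, ΔH°rxn = (2)·(-26.4) + (-1)·(-30.0) + (-1)·(-41.5) = 18.7 kcal/mol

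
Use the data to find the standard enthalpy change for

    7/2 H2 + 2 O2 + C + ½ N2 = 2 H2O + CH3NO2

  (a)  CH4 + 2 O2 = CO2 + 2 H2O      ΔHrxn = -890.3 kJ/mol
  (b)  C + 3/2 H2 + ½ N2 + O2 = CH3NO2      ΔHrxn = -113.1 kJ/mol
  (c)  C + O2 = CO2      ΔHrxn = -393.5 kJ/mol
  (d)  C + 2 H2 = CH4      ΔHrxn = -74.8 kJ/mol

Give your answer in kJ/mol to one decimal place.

ΔHrxn = -684.7 kJ/mol

(a) as written (H2O already on the product side): -890.3 kJ/mol
(b) as written (CH3NO2 already on the product side): -113.1 kJ/mol
(c) reversed: +393.5 kJ/mol
(d) as written: -74.8 kJ/mol
Summing the manipulated equations, ΔHrxn = (1)·(-890.3) + (1)·(-113.1) + (-1)·(-393.5) + (1)·(-74.8) = -684.7 kJ/mol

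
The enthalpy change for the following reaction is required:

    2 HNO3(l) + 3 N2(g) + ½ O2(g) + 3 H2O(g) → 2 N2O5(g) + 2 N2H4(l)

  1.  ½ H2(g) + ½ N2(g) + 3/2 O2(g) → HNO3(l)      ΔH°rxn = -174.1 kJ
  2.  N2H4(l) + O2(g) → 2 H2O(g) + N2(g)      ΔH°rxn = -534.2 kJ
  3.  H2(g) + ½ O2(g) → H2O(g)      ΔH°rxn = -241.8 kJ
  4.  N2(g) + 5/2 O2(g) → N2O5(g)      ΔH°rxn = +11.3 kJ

ΔH°rxn = 1197.4 kJ

eq. 1 reversed and × 2 (HNO3(l) must end up as a reactant; ×2 to match 2 HNO3(l) in the target): (-2)·(-174.1) = +348.2 kJ
eq. 2 reversed and × 2 (reverse to put N2H4(l) on the product side; scale by 2 for the 2 N2H4(l)): (-2)·(-534.2) = +1068.4 kJ
eq. 3 as written: -241.8 kJ
eq. 4 × 2 (scale by 2 for the 2 N2O5(g)): (2)·(+11.3) = +22.6 kJ
Summing the manipulated equations, ΔH°rxn = (+348.2) + (+1068.4) + (-241.8) + (+22.6) = 1197.4 kJ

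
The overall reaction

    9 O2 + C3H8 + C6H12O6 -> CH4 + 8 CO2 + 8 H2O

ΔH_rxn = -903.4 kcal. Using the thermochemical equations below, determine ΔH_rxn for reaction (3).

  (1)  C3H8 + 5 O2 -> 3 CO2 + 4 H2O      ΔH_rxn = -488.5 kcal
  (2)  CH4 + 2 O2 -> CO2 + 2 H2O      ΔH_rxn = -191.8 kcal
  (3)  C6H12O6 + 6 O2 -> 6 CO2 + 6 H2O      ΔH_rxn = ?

(1) as written (C3H8 already on the reactant side): -488.5 kcal
(2) reversed (reverse to put CH4 on the product side): +191.8 kcal
(3) as written (C6H12O6 already on the reactant side): contributes x
-903.4 = (-488.5) + (+191.8) + x
x = (-903.4 − (-296.7)) / (1) = -606.7 kcal

ΔH_rxn = -606.7 kcal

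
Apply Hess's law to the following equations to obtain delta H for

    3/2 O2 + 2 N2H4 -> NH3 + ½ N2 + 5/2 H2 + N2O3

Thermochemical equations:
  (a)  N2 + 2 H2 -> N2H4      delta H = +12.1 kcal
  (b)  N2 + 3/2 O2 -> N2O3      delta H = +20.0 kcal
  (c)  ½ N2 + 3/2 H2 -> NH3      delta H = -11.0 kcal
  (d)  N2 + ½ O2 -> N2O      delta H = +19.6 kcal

delta H = -15.2 kcal

(a) reversed and × 2: (-2)·(+12.1) = -24.2 kcal
(b) as written: +20.0 kcal
(c) as written: -11.0 kcal
(d): not needed.
Since enthalpy is a state function, delta H = (-24.2) + (+20.0) + (-11.0) = -15.2 kcal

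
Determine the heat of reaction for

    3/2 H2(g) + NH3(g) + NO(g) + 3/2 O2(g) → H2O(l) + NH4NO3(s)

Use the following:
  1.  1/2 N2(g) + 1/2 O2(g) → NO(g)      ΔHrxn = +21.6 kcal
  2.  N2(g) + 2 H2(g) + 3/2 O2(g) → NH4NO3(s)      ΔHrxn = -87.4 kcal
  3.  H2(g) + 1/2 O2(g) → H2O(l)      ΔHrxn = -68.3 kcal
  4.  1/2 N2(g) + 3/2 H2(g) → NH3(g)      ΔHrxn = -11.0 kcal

eq. 1 reversed (NO(g) must end up as a reactant): -21.6 kcal
eq. 2 as written (NH4NO3(s) already on the product side): -87.4 kcal
eq. 3 as written (H2O(l) already on the product side): -68.3 kcal
eq. 4 reversed (NH3(g) must end up as a reactant): +11.0 kcal
By Hess's law, ΔHrxn = (-21.6) + (-87.4) + (-68.3) + (+11.0) = -166.3 kcal

ΔHrxn = -166.3 kcal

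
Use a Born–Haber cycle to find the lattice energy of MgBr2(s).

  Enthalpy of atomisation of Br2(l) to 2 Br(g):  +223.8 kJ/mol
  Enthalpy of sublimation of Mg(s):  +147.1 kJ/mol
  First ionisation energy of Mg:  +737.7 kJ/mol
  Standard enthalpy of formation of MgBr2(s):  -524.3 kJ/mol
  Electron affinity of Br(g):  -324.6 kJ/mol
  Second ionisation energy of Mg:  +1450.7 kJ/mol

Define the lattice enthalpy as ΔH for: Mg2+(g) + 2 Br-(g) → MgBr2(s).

ΔHf° = 1·ΔHsub + 1·(ΣIE) + 1·D(Br2) + 2·EA + U
-524.3 = 1·(+147.1) + 1·(+2188.4) + 1·(+223.8) + 2·(-324.6) + U
U = -524.3 − (+1910.1) = -2434.4 kJ/mol

U = -2434.4 kJ/mol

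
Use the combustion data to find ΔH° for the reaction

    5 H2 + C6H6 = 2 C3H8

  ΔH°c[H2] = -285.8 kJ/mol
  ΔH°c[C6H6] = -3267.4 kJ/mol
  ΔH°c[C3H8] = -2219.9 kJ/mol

ΔH° = -256.6 kJ/mol

With combustion enthalpies, reactants minus products:
= [5·(-285.8) + 1·(-3267.4)] − [2·(-2219.9)]
= -256.6 kJ/mol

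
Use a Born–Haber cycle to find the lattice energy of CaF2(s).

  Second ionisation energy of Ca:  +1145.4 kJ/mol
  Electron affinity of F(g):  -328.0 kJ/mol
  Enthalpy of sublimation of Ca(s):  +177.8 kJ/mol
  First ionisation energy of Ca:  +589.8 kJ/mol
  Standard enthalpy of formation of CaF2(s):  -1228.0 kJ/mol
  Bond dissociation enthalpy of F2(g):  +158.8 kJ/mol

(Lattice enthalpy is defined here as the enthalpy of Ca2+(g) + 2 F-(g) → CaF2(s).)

ΔHf° = 1·ΔHsub + 1·(ΣIE) + 1·D(F2) + 2·EA + U
-1228.0 = 1·(+177.8) + 1·(+1735.2) + 1·(+158.8) + 2·(-328.0) + U
U = -1228.0 − (+1415.8) = -2643.8 kJ/mol

U = -2643.8 kJ/mol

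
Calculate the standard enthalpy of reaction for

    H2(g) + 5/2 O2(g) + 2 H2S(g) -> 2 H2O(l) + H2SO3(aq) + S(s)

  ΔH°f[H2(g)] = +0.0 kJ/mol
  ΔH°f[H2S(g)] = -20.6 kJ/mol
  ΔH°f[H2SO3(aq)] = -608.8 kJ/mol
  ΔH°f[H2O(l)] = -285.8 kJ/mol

Products: 2·(-285.8) + 1·(-608.8) + 1·(+0.0) = -1180.4
Reactants: 1·(+0.0) + 5/2·(+0.0) + 2·(-20.6) = -41.2
ΔH°rxn = (-1180.4) − (-41.2) = -1139.2 kJ/mol

ΔH°rxn = -1139.2 kJ/mol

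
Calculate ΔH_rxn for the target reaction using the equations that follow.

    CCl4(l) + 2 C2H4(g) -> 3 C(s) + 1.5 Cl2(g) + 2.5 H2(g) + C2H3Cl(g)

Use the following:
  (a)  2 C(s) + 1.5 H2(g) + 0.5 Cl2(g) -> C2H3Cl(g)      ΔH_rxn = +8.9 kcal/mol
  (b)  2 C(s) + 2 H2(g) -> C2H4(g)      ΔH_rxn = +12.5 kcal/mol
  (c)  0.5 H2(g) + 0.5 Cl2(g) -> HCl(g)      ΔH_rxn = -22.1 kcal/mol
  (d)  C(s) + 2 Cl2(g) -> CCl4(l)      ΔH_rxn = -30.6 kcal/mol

ΔH_rxn = 14.5 kcal/mol

(a) as written (C2H3Cl(g) already on the product side): +8.9 kcal/mol
(b) reversed and × 2 (reverse to put C2H4(g) on the reactant side; scale by 2 for the 2 C2H4(g)): (-2)·(+12.5) = -25.0 kcal/mol
(c): not needed (HCl(g) appears nowhere else).
(d) reversed (reverse to put CCl4(l) on the reactant side): +30.6 kcal/mol
ΔH_rxn = (+8.9) + (-25.0) + (+30.6) = 14.5 kcal/mol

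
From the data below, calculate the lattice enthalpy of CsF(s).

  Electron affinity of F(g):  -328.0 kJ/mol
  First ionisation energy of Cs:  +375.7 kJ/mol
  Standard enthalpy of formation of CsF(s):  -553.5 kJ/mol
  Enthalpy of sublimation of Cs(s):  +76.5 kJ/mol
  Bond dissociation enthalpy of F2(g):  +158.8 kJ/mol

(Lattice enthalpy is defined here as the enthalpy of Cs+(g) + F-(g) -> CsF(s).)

U = -757.1 kJ/mol

ΔHf° = 1·ΔHsub + 1·(ΣIE) + 1/2·D(F2) + 1·EA + U
-553.5 = 1·(+76.5) + 1·(+375.7) + 1/2·(+158.8) + 1·(-328.0) + U
U = -553.5 − (+203.6) = -757.1 kJ/mol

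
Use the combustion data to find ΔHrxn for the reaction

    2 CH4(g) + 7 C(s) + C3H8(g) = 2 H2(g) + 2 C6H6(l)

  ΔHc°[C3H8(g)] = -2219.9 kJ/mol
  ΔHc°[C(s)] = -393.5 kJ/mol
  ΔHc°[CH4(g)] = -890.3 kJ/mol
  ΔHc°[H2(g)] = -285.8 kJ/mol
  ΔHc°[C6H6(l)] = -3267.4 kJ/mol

ΔHrxn = 351.4 kJ/mol

Using ΔH = Σ nΔHc°(reactants) − Σ nΔHc°(products):
= [2·(-890.3) + 7·(-393.5) + 1·(-2219.9)] − [2·(-285.8) + 2·(-3267.4)]
= 351.4 kJ/mol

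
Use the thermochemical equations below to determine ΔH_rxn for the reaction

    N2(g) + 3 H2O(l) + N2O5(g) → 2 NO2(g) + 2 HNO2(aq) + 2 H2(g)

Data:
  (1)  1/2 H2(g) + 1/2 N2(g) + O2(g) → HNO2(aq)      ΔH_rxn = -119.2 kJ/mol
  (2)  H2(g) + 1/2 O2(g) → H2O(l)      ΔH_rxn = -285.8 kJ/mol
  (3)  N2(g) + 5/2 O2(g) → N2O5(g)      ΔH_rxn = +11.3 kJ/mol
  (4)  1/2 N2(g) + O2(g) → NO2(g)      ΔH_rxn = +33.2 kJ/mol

ΔH_rxn = 674.1 kJ/mol

(1) × 2 (×2 to match 2 HNO2(aq) in the target): (2)·(-119.2) = -238.4 kJ/mol
(2) reversed and × 3 (H2O(l) must end up as a reactant; ×3 to match 3 H2O(l) in the target): (-3)·(-285.8) = +857.4 kJ/mol
(3) reversed (reverse to put N2O5(g) on the reactant side): -11.3 kJ/mol
(4) × 2 (×2 to match 2 NO2(g) in the target): (2)·(+33.2) = +66.4 kJ/mol
ΔH_rxn = (-238.4) + (+857.4) + (-11.3) + (+66.4) = 674.1 kJ/mol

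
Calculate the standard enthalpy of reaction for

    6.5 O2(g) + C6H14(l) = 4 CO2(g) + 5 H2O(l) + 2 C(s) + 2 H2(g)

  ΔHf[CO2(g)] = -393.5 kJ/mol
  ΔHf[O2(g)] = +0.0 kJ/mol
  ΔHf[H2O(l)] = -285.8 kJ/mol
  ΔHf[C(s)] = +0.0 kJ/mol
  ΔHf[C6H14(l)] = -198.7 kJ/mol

ΔH_rxn = -2804.3 kJ/mol

Products: 4·(-393.5) + 5·(-285.8) + 2·(+0.0) + 2·(+0.0) = -3003.0
Reactants: 13/2·(+0.0) + 1·(-198.7) = -198.7
ΔH_rxn = (-3003.0) − (-198.7) = -2804.3 kJ/mol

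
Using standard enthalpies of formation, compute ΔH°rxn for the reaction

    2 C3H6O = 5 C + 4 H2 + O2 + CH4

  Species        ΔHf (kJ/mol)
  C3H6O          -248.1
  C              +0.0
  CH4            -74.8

ΔH°rxn = 421.4 kJ/mol

Products: 5·(+0.0) + 4·(+0.0) + 1·(+0.0) + 1·(-74.8) = -74.8
Reactants: 2·(-248.1) = -496.2
ΔH°rxn = (-74.8) − (-496.2) = 421.4 kJ/mol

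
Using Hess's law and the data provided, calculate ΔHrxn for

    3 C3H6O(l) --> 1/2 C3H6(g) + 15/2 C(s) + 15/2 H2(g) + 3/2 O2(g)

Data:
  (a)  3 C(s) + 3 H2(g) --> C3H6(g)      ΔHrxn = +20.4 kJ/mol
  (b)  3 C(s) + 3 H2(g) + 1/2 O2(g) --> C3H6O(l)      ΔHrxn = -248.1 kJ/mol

ΔHrxn = 754.5 kJ/mol

(a) × 1/2: (1/2)·(+20.4) = +10.2 kJ/mol
(b) reversed and × 3: (-3)·(-248.1) = +744.3 kJ/mol
By Hess's law, ΔHrxn = (+10.2) + (+744.3) = 754.5 kJ/mol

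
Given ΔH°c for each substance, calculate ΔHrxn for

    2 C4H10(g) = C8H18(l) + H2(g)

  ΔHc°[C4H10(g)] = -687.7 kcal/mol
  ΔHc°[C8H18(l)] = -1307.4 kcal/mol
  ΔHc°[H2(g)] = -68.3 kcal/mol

Using ΔH = Σ nΔHc°(reactants) − Σ nΔHc°(products):
= [2·(-687.7)] − [1·(-1307.4) + 1·(-68.3)]
= 0.3 kcal/mol

ΔHrxn = 0.3 kcal/mol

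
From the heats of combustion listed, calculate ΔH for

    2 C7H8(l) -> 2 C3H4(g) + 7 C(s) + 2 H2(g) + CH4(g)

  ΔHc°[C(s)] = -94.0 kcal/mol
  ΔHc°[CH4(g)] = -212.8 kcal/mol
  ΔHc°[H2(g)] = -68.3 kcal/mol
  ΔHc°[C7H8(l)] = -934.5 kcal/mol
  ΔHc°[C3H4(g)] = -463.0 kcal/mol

ΔH = 64.4 kcal/mol

Using ΔH = Σ nΔHc°(reactants) − Σ nΔHc°(products):
= [2·(-934.5)] − [2·(-463.0) + 7·(-94.0) + 2·(-68.3) + 1·(-212.8)]
= 64.4 kcal/mol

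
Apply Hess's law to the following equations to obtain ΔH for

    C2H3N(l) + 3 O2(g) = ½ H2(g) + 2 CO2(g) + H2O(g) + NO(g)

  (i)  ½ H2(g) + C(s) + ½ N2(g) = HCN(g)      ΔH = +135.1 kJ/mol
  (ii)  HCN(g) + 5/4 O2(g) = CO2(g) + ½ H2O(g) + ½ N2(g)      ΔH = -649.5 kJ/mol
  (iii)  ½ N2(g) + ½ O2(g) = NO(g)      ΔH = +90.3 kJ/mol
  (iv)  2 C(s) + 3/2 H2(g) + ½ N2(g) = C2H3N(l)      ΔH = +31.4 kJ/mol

ΔH = -969.9 kJ/mol

(i) × 2: (2)·(+135.1) = +270.2 kJ/mol
(ii) × 2: (2)·(-649.5) = -1299.0 kJ/mol
(iii) as written: +90.3 kJ/mol
(iv) reversed: -31.4 kJ/mol
ΔH = (+270.2) + (-1299.0) + (+90.3) + (-31.4) = -969.9 kJ/mol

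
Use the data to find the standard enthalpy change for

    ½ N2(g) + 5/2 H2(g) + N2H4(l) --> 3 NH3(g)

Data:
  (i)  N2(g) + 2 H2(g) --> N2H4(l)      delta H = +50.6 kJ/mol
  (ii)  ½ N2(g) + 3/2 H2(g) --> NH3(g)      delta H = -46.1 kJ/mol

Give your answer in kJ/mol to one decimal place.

delta H = -188.9 kJ/mol

(i) reversed (reverse to put N2H4(l) on the reactant side): -50.6 kJ/mol
(ii) × 3 (×3 to match 3 NH3(g) in the target): (3)·(-46.1) = -138.3 kJ/mol
Combining the equations, delta H = (-1)·(+50.6) + (3)·(-46.1) = -188.9 kJ/mol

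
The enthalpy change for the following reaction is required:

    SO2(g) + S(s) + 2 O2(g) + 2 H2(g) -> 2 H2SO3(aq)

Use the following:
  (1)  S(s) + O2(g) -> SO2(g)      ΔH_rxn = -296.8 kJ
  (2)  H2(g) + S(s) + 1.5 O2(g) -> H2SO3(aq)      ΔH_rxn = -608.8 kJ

ΔH_rxn = -920.8 kJ

(1) reversed: +296.8 kJ
(2) × 2: (2)·(-608.8) = -1217.6 kJ
ΔH_rxn = (+296.8) + (-1217.6) = -920.8 kJ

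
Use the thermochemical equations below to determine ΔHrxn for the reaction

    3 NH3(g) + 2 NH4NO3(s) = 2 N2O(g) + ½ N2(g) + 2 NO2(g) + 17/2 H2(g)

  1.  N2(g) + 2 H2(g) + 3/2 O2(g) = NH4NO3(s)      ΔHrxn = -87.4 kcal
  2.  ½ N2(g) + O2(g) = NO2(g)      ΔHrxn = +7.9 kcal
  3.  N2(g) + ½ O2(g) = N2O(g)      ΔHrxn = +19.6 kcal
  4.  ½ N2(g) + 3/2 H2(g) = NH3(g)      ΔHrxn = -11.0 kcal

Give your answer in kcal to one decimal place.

eq. 1 reversed and × 2: (-2)·(-87.4) = +174.8 kcal
eq. 2 × 2: (2)·(+7.9) = +15.8 kcal
eq. 3 × 2: (2)·(+19.6) = +39.2 kcal
eq. 4 reversed and × 3: (-3)·(-11.0) = +33.0 kcal
Combining the equations, ΔHrxn = (+174.8) + (+15.8) + (+39.2) + (+33.0) = 262.8 kcal

ΔHrxn = 262.8 kcal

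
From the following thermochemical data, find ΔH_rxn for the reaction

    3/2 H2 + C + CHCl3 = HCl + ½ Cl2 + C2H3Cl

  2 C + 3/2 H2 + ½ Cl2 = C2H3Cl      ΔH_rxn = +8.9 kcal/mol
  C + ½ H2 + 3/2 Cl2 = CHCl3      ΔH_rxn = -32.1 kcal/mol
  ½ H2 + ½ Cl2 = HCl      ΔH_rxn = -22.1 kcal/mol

ΔH_rxn = 18.9 kcal/mol

equation 1 as written: +8.9 kcal/mol
equation 2 reversed: +32.1 kcal/mol
equation 3 as written: -22.1 kcal/mol
Combining the equations, ΔH_rxn = (1)·(+8.9) + (-1)·(-32.1) + (1)·(-22.1) = 18.9 kcal/mol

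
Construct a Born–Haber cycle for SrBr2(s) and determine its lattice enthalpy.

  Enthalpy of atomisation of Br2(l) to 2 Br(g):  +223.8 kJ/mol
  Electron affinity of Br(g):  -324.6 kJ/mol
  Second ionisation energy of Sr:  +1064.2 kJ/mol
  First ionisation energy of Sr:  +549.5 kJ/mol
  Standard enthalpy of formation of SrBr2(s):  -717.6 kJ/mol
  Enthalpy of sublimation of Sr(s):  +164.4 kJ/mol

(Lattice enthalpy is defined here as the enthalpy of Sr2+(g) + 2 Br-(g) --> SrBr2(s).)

ΔHf° = 1·ΔHsub + 1·(ΣIE) + 1·D(Br2) + 2·EA + U
-717.6 = 1·(+164.4) + 1·(+1613.7) + 1·(+223.8) + 2·(-324.6) + U
U = -717.6 − (+1352.7) = -2070.3 kJ/mol

U = -2070.3 kJ/mol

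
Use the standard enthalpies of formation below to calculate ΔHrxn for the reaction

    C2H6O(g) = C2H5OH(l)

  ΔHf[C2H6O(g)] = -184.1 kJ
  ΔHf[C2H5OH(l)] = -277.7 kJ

ΔH°rxn = Σ nΔHf°(products) − Σ nΔHf°(reactants).
Products: 1·(-277.7) = -277.7
Reactants: 1·(-184.1) = -184.1
ΔHrxn = (-277.7) − (-184.1) = -93.6 kJ

ΔHrxn = -93.6 kJ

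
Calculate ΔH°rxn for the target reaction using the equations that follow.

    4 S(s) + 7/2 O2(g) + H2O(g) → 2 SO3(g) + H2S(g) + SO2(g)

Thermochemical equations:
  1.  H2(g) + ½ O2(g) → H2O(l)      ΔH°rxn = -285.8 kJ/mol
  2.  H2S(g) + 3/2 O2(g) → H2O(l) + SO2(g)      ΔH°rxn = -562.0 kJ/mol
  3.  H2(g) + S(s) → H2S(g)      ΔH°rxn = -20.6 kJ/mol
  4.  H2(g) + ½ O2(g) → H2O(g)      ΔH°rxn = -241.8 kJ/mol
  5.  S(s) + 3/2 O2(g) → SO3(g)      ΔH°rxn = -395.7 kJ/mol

eq. 1 reversed: +285.8 kJ/mol
eq. 2 as written (SO2(g) already on the product side): -562.0 kJ/mol
eq. 3 × 2: (2)·(-20.6) = -41.2 kJ/mol
eq. 4 reversed (reverse to put H2O(g) on the reactant side): +241.8 kJ/mol
eq. 5 × 2 (×2 to match 2 SO3(g) in the target): (2)·(-395.7) = -791.4 kJ/mol
Summing the manipulated equations, ΔH°rxn = (+285.8) + (-562.0) + (-41.2) + (+241.8) + (-791.4) = -867.0 kJ/mol

ΔH°rxn = -867.0 kJ/mol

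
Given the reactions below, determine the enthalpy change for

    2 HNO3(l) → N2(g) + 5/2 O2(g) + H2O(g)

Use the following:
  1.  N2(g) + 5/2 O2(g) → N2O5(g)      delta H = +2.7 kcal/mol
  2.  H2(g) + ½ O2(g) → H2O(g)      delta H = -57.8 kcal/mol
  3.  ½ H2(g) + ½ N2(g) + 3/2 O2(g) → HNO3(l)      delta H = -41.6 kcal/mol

eq. 1: not needed.
eq. 2 as written: -57.8 kcal/mol
eq. 3 reversed and × 2: (-2)·(-41.6) = +83.2 kcal/mol
delta H = (1)·(-57.8) + (-2)·(-41.6) = 25.4 kcal/mol

delta H = 25.4 kcal/mol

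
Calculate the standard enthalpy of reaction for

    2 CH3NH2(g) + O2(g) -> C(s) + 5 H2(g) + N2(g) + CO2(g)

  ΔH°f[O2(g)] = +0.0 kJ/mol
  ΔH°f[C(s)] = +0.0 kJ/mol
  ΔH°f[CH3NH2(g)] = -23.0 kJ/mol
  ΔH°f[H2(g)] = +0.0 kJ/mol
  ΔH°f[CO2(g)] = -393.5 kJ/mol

ΔH°rxn = -347.5 kJ/mol

Products: 1·(+0.0) + 5·(+0.0) + 1·(+0.0) + 1·(-393.5) = -393.5
Reactants: 2·(-23.0) + 1·(+0.0) = -46.0
ΔH°rxn = (-393.5) − (-46.0) = -347.5 kJ/mol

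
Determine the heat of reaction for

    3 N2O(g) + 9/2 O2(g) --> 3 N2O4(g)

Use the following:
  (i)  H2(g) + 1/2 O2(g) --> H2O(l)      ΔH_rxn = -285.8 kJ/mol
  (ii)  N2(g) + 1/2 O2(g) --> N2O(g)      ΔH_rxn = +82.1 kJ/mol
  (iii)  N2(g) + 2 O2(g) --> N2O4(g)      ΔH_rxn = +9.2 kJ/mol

(i): not needed (H2(g) appears nowhere else).
(ii) reversed and × 3 (N2O(g) must end up as a reactant; scale by 3 for the 3 N2O(g)): (-3)·(+82.1) = -246.3 kJ/mol
(iii) × 3 (×3 to match 3 N2O4(g) in the target): (3)·(+9.2) = +27.6 kJ/mol
Since enthalpy is a state function, ΔH_rxn = (-246.3) + (+27.6) = -218.7 kJ/mol

ΔH_rxn = -218.7 kJ/mol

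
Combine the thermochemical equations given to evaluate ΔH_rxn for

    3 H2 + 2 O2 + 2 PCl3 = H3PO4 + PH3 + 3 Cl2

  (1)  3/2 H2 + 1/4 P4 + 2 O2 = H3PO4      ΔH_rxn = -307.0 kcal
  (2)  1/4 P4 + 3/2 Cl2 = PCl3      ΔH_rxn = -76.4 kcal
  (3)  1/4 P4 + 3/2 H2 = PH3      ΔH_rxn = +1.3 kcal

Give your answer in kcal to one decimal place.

ΔH_rxn = -152.9 kcal

(1) as written (H3PO4 already on the product side): -307.0 kcal
(2) reversed and × 2 (reverse to put PCl3 on the reactant side; ×2 to match 2 PCl3 in the target): (-2)·(-76.4) = +152.8 kcal
(3) as written (PH3 already on the product side): +1.3 kcal
By Hess's law, ΔH_rxn = (1)·(-307.0) + (-2)·(-76.4) + (1)·(+1.3) = -152.9 kcal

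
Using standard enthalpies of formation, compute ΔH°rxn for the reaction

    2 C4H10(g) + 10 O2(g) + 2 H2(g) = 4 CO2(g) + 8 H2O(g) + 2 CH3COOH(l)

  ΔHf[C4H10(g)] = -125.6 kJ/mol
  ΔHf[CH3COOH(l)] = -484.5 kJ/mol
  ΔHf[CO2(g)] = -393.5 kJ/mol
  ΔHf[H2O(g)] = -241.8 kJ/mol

ΔH°rxn = Σ nΔHf°(products) − Σ nΔHf°(reactants).
Products: 4·(-393.5) + 8·(-241.8) + 2·(-484.5) = -4477.4
Reactants: 2·(-125.6) + 10·(+0.0) + 2·(+0.0) = -251.2
ΔH°rxn = (-4477.4) − (-251.2) = -4226.2 kJ/mol

ΔH°rxn = -4226.2 kJ/mol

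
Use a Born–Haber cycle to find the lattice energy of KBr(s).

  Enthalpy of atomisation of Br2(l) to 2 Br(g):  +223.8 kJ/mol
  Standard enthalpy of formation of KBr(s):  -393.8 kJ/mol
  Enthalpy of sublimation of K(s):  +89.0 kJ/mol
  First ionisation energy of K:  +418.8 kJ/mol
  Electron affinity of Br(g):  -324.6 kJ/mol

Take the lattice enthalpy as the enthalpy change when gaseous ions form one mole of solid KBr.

U = -688.9 kJ/mol

ΔHf° = 1·ΔHsub + 1·(ΣIE) + 1/2·D(Br2) + 1·EA + U
-393.8 = 1·(+89.0) + 1·(+418.8) + 1/2·(+223.8) + 1·(-324.6) + U
U = -393.8 − (+295.1) = -688.9 kJ/mol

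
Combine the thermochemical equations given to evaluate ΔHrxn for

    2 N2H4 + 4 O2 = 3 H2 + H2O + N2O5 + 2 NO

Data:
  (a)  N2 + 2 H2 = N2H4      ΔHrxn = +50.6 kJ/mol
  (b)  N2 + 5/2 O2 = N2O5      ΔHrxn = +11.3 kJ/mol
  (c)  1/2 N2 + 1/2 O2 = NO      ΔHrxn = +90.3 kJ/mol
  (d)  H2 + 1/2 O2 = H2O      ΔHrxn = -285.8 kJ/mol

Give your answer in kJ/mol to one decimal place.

(a) reversed and × 2 (reverse to put N2H4 on the reactant side; ×2 to match 2 N2H4 in the target): (-2)·(+50.6) = -101.2 kJ/mol
(b) as written (N2O5 already on the product side): +11.3 kJ/mol
(c) × 2 (×2 to match 2 NO in the target): (2)·(+90.3) = +180.6 kJ/mol
(d) as written (H2O already on the product side): -285.8 kJ/mol
ΔHrxn = (-101.2) + (+11.3) + (+180.6) + (-285.8) = -195.1 kJ/mol

ΔHrxn = -195.1 kJ/mol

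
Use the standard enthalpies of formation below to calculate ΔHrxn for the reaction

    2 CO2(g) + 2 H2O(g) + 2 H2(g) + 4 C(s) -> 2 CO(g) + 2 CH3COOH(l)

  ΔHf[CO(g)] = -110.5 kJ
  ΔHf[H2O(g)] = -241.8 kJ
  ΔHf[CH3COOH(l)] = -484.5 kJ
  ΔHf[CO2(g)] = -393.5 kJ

ΔHrxn = 80.6 kJ

ΔH°rxn = Σ nΔHf°(products) − Σ nΔHf°(reactants).
Products: 2·(-110.5) + 2·(-484.5) = -1190.0
Reactants: 2·(-393.5) + 2·(-241.8) + 2·(+0.0) + 4·(+0.0) = -1270.6
ΔHrxn = (-1190.0) − (-1270.6) = 80.6 kJ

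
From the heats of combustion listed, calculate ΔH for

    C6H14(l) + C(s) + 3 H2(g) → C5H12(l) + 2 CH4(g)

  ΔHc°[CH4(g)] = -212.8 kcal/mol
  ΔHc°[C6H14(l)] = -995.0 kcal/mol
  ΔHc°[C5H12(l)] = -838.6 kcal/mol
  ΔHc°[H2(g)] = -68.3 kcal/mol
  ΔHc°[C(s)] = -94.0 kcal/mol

ΔH = -29.7 kcal/mol

Using ΔH = Σ nΔHc°(reactants) − Σ nΔHc°(products):
= [1·(-995.0) + 1·(-94.0) + 3·(-68.3)] − [1·(-838.6) + 2·(-212.8)]
= -29.7 kcal/mol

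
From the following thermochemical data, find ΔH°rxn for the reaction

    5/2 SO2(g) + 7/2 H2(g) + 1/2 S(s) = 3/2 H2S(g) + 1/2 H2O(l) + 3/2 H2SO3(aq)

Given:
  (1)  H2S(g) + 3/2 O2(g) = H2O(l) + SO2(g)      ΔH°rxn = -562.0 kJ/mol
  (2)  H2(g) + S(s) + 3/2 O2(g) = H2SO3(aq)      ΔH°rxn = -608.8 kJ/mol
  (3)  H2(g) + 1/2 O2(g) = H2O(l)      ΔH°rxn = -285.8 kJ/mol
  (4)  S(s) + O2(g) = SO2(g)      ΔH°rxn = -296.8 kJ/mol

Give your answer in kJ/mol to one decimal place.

ΔH°rxn = -345.0 kJ/mol

(1) reversed and × 3/2 (reverse to put H2S(g) on the product side; ×3/2 to match 3/2 H2S(g) in the target): (-3/2)·(-562.0) = +843.0 kJ/mol
(2) × 3/2 (×3/2 to match 3/2 H2SO3(aq) in the target): (3/2)·(-608.8) = -913.2 kJ/mol
(3) × 2: (2)·(-285.8) = -571.6 kJ/mol
(4) reversed: +296.8 kJ/mol
Summing the manipulated equations, ΔH°rxn = (-3/2)·(-562.0) + (3/2)·(-608.8) + (2)·(-285.8) + (-1)·(-296.8) = -345.0 kJ/mol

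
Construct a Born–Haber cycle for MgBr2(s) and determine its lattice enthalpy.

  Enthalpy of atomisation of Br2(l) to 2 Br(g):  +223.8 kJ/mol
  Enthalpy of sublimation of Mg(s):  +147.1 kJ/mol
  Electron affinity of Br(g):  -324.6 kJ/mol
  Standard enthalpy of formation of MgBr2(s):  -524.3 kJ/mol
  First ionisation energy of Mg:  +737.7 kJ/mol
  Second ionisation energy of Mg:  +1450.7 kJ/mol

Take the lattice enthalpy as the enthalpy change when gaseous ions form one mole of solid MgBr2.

ΔHf° = 1·ΔHsub + 1·(ΣIE) + 1·D(Br2) + 2·EA + U
-524.3 = 1·(+147.1) + 1·(+2188.4) + 1·(+223.8) + 2·(-324.6) + U
U = -524.3 − (+1910.1) = -2434.4 kJ/mol

U = -2434.4 kJ/mol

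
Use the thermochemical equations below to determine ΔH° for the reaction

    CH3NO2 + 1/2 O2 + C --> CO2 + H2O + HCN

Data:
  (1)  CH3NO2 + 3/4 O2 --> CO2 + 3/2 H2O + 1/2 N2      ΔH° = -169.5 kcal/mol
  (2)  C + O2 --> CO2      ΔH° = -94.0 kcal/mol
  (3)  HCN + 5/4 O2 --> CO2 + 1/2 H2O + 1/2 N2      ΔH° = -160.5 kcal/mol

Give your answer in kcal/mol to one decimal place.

ΔH° = -103.0 kcal/mol

(1) as written: -169.5 kcal/mol
(2) as written: -94.0 kcal/mol
(3) reversed: +160.5 kcal/mol
ΔH° = (1)·(-169.5) + (1)·(-94.0) + (-1)·(-160.5) = -103.0 kcal/mol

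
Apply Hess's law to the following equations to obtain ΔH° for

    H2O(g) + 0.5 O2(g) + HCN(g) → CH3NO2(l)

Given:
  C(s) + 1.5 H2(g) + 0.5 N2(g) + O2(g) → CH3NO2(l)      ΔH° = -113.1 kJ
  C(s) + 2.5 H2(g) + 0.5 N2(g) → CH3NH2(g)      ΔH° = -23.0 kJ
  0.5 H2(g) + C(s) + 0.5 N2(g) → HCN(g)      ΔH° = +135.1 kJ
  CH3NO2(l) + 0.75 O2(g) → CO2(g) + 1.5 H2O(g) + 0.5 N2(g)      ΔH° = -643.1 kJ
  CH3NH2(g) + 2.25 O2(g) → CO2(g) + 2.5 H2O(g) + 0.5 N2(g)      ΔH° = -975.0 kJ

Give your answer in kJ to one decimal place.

equation 1 × 2: (2)·(-113.1) = -226.2 kJ
equation 2 reversed: +23.0 kJ
equation 3 reversed: -135.1 kJ
equation 4 as written: -643.1 kJ
equation 5 reversed: +975.0 kJ
ΔH° = (-226.2) + (+23.0) + (-135.1) + (-643.1) + (+975.0) = -6.4 kJ

ΔH° = -6.4 kJ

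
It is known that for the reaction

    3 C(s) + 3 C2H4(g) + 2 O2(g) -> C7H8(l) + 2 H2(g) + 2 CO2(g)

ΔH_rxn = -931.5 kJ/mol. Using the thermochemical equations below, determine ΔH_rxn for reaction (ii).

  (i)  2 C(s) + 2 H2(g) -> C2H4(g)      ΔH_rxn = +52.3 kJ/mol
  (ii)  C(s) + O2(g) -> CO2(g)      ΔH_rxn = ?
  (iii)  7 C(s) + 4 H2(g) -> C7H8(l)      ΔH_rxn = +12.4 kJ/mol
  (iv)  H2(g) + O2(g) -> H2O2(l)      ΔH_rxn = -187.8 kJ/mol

ΔH_rxn = -393.5 kJ/mol

(i) reversed and × 3: (-3)·(+52.3) = -156.9 kJ/mol
(ii) × 2: contributes 2·x
(iii) as written: +12.4 kJ/mol
(iv): not needed.
-931.5 = (-156.9) + (+12.4) + 2·x
x = (-931.5 − (-144.5)) / (2) = -393.5 kJ/mol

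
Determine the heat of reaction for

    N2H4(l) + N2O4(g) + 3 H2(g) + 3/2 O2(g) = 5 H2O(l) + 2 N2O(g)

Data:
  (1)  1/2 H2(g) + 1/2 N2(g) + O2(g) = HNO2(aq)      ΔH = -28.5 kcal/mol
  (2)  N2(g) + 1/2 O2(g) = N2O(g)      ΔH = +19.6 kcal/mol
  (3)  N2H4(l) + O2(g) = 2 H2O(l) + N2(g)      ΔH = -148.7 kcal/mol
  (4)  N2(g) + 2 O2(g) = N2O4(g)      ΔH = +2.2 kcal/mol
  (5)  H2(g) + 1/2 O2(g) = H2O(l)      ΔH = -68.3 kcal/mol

ΔH = -316.6 kcal/mol

(1): not needed (HNO2(aq) appears nowhere else).
(2) × 2 (scale by 2 for the 2 N2O(g)): (2)·(+19.6) = +39.2 kcal/mol
(3) as written (N2H4(l) already on the reactant side): -148.7 kcal/mol
(4) reversed (N2O4(g) must end up as a reactant): -2.2 kcal/mol
(5) × 3: (3)·(-68.3) = -204.9 kcal/mol
Summing the manipulated equations, ΔH = (2)·(+19.6) + (1)·(-148.7) + (-1)·(+2.2) + (3)·(-68.3) = -316.6 kcal/mol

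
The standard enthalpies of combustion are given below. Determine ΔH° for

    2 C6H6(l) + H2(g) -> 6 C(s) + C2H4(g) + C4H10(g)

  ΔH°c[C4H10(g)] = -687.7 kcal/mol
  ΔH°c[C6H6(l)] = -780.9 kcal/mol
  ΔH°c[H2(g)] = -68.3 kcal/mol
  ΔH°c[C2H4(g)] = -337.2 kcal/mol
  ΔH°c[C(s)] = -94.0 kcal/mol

ΔH° = -41.2 kcal/mol

With combustion enthalpies, reactants minus products:
= [2·(-780.9) + 1·(-68.3)] − [6·(-94.0) + 1·(-337.2) + 1·(-687.7)]
= -41.2 kcal/mol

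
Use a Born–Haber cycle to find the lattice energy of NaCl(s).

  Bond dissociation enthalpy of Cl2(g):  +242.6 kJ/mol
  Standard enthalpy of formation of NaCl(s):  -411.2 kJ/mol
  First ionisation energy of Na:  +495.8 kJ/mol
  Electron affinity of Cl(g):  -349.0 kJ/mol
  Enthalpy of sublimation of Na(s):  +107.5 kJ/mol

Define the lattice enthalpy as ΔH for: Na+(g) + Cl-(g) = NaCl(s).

ΔHf° = 1·ΔHsub + 1·(ΣIE) + 1/2·D(Cl2) + 1·EA + U
-411.2 = 1·(+107.5) + 1·(+495.8) + 1/2·(+242.6) + 1·(-349.0) + U
U = -411.2 − (+375.6) = -786.8 kJ/mol

U = -786.8 kJ/mol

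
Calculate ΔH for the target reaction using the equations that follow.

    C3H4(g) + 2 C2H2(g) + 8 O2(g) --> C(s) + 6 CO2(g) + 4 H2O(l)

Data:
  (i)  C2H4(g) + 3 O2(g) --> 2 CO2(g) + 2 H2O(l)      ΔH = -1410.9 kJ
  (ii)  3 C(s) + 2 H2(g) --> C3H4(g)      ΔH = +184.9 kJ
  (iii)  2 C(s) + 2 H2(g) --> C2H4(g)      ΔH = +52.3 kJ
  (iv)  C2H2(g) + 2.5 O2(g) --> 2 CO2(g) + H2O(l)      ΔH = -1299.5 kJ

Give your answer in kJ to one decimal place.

ΔH = -4142.5 kJ

(i) as written: -1410.9 kJ
(ii) reversed (reverse to put C3H4(g) on the reactant side): -184.9 kJ
(iii) as written: +52.3 kJ
(iv) × 2 (scale by 2 for the 2 C2H2(g)): (2)·(-1299.5) = -2599.0 kJ
Combining the equations, ΔH = (1)·(-1410.9) + (-1)·(+184.9) + (1)·(+52.3) + (2)·(-1299.5) = -4142.5 kJ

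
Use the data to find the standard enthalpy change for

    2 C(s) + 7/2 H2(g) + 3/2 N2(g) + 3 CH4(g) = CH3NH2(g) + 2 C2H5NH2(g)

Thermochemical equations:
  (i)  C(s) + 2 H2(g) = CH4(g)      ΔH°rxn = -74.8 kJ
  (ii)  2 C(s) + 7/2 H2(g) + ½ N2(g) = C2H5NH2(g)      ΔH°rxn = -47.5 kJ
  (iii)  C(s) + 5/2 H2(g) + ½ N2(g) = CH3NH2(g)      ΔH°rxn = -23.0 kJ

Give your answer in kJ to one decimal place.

(i) reversed and × 3: (-3)·(-74.8) = +224.4 kJ
(ii) × 2: (2)·(-47.5) = -95.0 kJ
(iii) as written: -23.0 kJ
By Hess's law, ΔH°rxn = (+224.4) + (-95.0) + (-23.0) = 106.4 kJ

ΔH°rxn = 106.4 kJ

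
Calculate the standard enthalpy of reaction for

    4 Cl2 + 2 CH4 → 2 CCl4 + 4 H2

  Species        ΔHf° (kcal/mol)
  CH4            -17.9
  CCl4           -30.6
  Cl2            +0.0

ΔH° = -25.4 kcal/mol

ΔH°rxn = Σ nΔHf°(products) − Σ nΔHf°(reactants).
Products: 2·(-30.6) + 4·(+0.0) = -61.2
Reactants: 4·(+0.0) + 2·(-17.9) = -35.8
ΔH° = (-61.2) − (-35.8) = -25.4 kcal/mol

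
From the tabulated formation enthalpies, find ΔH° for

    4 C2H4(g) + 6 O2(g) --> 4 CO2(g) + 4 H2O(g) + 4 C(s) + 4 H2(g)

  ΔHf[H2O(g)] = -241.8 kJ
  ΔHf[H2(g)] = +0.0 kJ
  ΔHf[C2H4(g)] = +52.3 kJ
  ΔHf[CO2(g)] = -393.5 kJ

ΔH° = -2750.4 kJ

ΔH°rxn = Σ nΔHf°(products) − Σ nΔHf°(reactants).
Products: 4·(-393.5) + 4·(-241.8) + 4·(+0.0) + 4·(+0.0) = -2541.2
Reactants: 4·(+52.3) + 6·(+0.0) = +209.2
ΔH° = (-2541.2) − (+209.2) = -2750.4 kJ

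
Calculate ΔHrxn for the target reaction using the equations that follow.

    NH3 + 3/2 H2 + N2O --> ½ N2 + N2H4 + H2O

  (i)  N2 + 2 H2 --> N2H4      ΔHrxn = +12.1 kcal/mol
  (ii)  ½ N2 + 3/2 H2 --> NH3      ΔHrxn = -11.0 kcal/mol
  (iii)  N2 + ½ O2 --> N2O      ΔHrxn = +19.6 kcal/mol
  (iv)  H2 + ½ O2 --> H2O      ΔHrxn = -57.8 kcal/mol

(i) as written (N2H4 already on the product side): +12.1 kcal/mol
(ii) reversed (NH3 must end up as a reactant): +11.0 kcal/mol
(iii) reversed (N2O must end up as a reactant): -19.6 kcal/mol
(iv) as written (H2O already on the product side): -57.8 kcal/mol
Summing the manipulated equations, ΔHrxn = (1)·(+12.1) + (-1)·(-11.0) + (-1)·(+19.6) + (1)·(-57.8) = -54.3 kcal/mol

ΔHrxn = -54.3 kcal/mol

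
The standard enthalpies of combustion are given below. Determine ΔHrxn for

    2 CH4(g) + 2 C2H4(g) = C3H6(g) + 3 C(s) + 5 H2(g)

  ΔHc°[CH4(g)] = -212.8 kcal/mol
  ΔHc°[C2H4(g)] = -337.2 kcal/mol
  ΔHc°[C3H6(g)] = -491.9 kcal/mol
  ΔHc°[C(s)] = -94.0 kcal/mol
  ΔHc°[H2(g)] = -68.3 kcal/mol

ΔHrxn = 15.4 kcal/mol

Using ΔH = Σ nΔHc°(reactants) − Σ nΔHc°(products):
= [2·(-212.8) + 2·(-337.2)] − [1·(-491.9) + 3·(-94.0) + 5·(-68.3)]
= 15.4 kcal/mol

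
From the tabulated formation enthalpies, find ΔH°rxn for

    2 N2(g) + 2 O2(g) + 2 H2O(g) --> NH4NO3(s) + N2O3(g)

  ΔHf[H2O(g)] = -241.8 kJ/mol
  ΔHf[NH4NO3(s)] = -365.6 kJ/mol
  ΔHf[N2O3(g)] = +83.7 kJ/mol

Products: 1·(-365.6) + 1·(+83.7) = -281.9
Reactants: 2·(+0.0) + 2·(+0.0) + 2·(-241.8) = -483.6
ΔH°rxn = (-281.9) − (-483.6) = 201.7 kJ/mol

ΔH°rxn = 201.7 kJ/mol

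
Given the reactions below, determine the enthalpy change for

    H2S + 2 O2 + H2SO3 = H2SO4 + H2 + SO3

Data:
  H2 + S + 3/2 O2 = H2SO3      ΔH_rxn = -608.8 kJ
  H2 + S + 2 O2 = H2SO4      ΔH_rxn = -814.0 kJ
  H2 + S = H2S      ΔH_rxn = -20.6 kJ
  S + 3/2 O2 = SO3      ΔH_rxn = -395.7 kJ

equation 1 reversed: +608.8 kJ
equation 2 as written: -814.0 kJ
equation 3 reversed: +20.6 kJ
equation 4 as written: -395.7 kJ
ΔH_rxn = (-1)·(-608.8) + (1)·(-814.0) + (-1)·(-20.6) + (1)·(-395.7) = -580.3 kJ

ΔH_rxn = -580.3 kJ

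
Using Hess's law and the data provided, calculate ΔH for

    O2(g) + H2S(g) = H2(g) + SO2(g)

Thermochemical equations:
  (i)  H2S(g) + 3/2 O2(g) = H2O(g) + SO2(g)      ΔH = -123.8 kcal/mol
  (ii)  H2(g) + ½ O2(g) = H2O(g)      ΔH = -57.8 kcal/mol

(i) as written: -123.8 kcal/mol
(ii) reversed: +57.8 kcal/mol
Combining the equations, ΔH = (1)·(-123.8) + (-1)·(-57.8) = -66.0 kcal/mol

ΔH = -66.0 kcal/mol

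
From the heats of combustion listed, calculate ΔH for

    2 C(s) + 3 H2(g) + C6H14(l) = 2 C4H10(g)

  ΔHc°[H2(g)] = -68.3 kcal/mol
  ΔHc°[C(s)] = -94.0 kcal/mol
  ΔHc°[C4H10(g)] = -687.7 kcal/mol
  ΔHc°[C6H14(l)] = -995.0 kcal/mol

ΔH = -12.5 kcal/mol

With combustion enthalpies, reactants minus products:
= [2·(-94.0) + 3·(-68.3) + 1·(-995.0)] − [2·(-687.7)]
= -12.5 kcal/mol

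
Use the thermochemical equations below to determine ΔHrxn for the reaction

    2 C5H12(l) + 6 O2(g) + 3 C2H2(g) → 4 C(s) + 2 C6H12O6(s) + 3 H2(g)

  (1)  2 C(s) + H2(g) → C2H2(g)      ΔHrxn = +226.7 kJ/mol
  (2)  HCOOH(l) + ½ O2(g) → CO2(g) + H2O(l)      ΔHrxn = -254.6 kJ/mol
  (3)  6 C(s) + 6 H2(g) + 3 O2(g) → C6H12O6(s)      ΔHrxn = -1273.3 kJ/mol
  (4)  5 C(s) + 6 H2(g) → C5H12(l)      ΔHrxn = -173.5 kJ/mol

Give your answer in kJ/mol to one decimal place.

ΔHrxn = -2879.7 kJ/mol

(1) reversed and × 3: (-3)·(+226.7) = -680.1 kJ/mol
(2): not needed.
(3) × 2: (2)·(-1273.3) = -2546.6 kJ/mol
(4) reversed and × 2: (-2)·(-173.5) = +347.0 kJ/mol
Combining the equations, ΔHrxn = (-3)·(+226.7) + (2)·(-1273.3) + (-2)·(-173.5) = -2879.7 kJ/mol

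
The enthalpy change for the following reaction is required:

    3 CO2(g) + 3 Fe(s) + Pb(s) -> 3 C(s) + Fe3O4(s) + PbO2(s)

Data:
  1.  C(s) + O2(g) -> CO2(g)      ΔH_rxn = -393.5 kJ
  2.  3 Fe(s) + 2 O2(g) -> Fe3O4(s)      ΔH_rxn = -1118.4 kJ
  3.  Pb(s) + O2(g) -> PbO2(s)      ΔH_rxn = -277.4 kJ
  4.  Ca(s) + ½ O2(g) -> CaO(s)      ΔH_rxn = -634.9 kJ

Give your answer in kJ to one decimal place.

ΔH_rxn = -215.3 kJ

eq. 1 reversed and × 3 (reverse to put CO2(g) on the reactant side; scale by 3 for the 3 CO2(g)): (-3)·(-393.5) = +1180.5 kJ
eq. 2 as written (Fe3O4(s) already on the product side): -1118.4 kJ
eq. 3 as written (PbO2(s) already on the product side): -277.4 kJ
eq. 4: not needed (CaO(s) appears nowhere else).
Combining the equations, ΔH_rxn = (+1180.5) + (-1118.4) + (-277.4) = -215.3 kJ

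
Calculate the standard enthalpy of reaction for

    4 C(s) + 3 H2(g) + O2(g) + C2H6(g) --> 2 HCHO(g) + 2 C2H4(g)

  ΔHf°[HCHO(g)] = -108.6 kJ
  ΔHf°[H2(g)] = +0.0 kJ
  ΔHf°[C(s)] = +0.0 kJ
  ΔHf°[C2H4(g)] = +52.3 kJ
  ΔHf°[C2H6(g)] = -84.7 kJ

ΔH°rxn = -27.9 kJ

ΔH°rxn = Σ nΔHf°(products) − Σ nΔHf°(reactants).
Products: 2·(-108.6) + 2·(+52.3) = -112.6
Reactants: 4·(+0.0) + 3·(+0.0) + 1·(+0.0) + 1·(-84.7) = -84.7
ΔH°rxn = (-112.6) − (-84.7) = -27.9 kJ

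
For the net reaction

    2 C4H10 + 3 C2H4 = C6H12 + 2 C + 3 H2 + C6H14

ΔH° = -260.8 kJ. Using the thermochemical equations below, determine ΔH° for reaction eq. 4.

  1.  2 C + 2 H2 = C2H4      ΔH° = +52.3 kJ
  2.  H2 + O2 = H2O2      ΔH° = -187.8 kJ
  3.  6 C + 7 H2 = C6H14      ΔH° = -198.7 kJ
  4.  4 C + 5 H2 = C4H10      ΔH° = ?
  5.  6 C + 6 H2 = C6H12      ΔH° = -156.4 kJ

ΔH° = -125.6 kJ

eq. 1 reversed and × 3: (-3)·(+52.3) = -156.9 kJ
eq. 2: not needed.
eq. 3 as written: -198.7 kJ
eq. 4 reversed and × 2: contributes −2·x
eq. 5 as written: -156.4 kJ
-260.8 = (-156.9) + (-198.7) + (-156.4) − 2·x
x = (-260.8 − (-512.0)) / (-2) = -125.6 kJ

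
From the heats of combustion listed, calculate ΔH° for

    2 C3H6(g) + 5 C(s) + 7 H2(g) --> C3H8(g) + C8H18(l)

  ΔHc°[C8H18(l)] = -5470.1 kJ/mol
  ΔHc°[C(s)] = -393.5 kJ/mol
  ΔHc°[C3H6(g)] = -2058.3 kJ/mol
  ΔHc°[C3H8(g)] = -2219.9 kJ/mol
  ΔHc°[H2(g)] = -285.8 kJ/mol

Using ΔH = Σ nΔHc°(reactants) − Σ nΔHc°(products):
= [2·(-2058.3) + 5·(-393.5) + 7·(-285.8)] − [1·(-2219.9) + 1·(-5470.1)]
= -394.7 kJ/mol

ΔH° = -394.7 kJ/mol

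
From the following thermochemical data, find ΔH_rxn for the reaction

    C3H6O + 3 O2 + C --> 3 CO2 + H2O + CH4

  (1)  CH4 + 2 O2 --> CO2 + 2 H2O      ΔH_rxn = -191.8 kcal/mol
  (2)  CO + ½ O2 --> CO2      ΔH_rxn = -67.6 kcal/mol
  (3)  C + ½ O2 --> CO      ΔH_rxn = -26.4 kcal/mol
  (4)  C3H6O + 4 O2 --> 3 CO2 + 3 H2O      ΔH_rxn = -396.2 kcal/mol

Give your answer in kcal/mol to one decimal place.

(1) reversed (CH4 must end up as a product): +191.8 kcal/mol
(2) as written: -67.6 kcal/mol
(3) as written (C already on the reactant side): -26.4 kcal/mol
(4) as written (C3H6O already on the reactant side): -396.2 kcal/mol
Since enthalpy is a state function, ΔH_rxn = (+191.8) + (-67.6) + (-26.4) + (-396.2) = -298.4 kcal/mol

ΔH_rxn = -298.4 kcal/mol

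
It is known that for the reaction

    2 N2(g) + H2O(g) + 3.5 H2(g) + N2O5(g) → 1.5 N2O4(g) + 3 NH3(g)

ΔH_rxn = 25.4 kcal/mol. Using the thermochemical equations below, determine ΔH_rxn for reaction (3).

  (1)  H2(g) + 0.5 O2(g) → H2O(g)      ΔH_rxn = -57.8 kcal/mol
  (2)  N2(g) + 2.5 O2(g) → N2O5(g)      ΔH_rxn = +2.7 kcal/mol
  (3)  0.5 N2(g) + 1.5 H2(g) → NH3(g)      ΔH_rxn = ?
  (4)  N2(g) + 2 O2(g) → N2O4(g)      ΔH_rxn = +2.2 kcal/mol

(1) reversed: +57.8 kcal/mol
(2) reversed: -2.7 kcal/mol
(3) × 3: contributes 3·x
(4) × 3/2: (3/2)·(+2.2) = +3.3 kcal/mol
+25.4 = (+57.8) + (-2.7) + (+3.3) + 3·x
x = (+25.4 − (+58.4)) / (3) = -11.0 kcal/mol

ΔH_rxn = -11.0 kcal/mol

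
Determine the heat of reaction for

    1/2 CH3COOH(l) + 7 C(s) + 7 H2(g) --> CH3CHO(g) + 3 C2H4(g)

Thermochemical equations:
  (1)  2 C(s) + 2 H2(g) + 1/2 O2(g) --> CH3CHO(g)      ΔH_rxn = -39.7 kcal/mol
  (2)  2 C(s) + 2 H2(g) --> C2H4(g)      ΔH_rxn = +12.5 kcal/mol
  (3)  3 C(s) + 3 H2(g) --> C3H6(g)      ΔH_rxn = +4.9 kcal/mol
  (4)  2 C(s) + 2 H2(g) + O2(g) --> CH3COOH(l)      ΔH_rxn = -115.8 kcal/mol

(1) as written: -39.7 kcal/mol
(2) × 3: (3)·(+12.5) = +37.5 kcal/mol
(3): not needed.
(4) reversed and × 1/2: (-1/2)·(-115.8) = +57.9 kcal/mol
By Hess's law, ΔH_rxn = (1)·(-39.7) + (3)·(+12.5) + (-1/2)·(-115.8) = 55.7 kcal/mol

ΔH_rxn = 55.7 kcal/mol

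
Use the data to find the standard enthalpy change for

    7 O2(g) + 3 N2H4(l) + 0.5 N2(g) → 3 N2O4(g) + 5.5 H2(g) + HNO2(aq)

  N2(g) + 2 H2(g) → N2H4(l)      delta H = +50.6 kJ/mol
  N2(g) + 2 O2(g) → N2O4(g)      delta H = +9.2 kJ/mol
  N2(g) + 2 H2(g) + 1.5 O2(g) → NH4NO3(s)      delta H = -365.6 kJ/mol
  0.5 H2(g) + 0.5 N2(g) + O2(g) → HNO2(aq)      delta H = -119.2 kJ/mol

delta H = -243.4 kJ/mol

equation 1 reversed and × 3 (N2H4(l) must end up as a reactant; scale by 3 for the 3 N2H4(l)): (-3)·(+50.6) = -151.8 kJ/mol
equation 2 × 3 (×3 to match 3 N2O4(g) in the target): (3)·(+9.2) = +27.6 kJ/mol
equation 3: not needed (NH4NO3(s) appears nowhere else).
equation 4 as written (HNO2(aq) already on the product side): -119.2 kJ/mol
Summing the manipulated equations, delta H = (-151.8) + (+27.6) + (-119.2) = -243.4 kJ/mol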